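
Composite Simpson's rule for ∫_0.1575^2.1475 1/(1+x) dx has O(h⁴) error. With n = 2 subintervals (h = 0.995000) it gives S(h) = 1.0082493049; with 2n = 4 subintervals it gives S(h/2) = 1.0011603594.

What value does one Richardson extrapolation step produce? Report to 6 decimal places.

r = 4, so 2^r = 16.
2^4 × A(h/2) = 16.0185657504; minus A(h) gives 15.0103164455.
Divide by 2^4 − 1 = 15.
15.0103164455 ÷ 15 = 1.0006877630

1.000688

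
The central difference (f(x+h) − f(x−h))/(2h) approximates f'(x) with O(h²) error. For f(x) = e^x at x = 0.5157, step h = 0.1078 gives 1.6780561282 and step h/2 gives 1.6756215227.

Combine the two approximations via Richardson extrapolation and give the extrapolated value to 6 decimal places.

1.674810

Leading term ∝ h^2; use weight 4 = 2^2.
Weighted: 6.7024860908 − 1.6780561282 = 5.0244299626
Divide by 2^2 − 1 = 3.
R = 5.0244299626/3 = 1.6748099875
Correction |R − A(h/2)| = 8.115e-04; gap |A(h/2) − A(h)| = 2.435e-03.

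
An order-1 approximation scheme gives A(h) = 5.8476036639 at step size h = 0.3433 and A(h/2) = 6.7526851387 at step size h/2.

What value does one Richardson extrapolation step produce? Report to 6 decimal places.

7.657767

r = 1: numerator weight 2, denominator 1.
2·6.7526851387 − 5.8476036639 = 7.6577666135
R = 7.6577666135/1 = 7.6577666135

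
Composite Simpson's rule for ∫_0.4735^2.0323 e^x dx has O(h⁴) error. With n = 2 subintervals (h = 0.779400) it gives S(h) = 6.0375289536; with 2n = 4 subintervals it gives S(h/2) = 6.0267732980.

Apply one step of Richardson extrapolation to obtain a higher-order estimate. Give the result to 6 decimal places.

6.026056

r = 4, so 2^r = 16.
A(h/2) − A(h) = 6.0267732980 − 6.0375289536 = -0.0107556556
Correction (A(h/2) − A(h))/(16 − 1) = (-0.0107556556)/15 = -0.0007170437
R = 6.0267732980 − 0.0007170437 = 6.0260562543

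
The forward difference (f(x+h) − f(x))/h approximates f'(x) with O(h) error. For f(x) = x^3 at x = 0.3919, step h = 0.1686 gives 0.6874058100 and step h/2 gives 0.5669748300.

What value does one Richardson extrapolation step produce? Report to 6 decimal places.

Leading term ∝ h^1; use weight 2 = 2^1.
Difference of the inputs: 0.5669748300 − 0.6874058100 = -0.1204309800
Correction (A(h/2) − A(h))/(2 − 1) = (-0.1204309800)/1 = -0.1204309800
R = 0.5669748300 − 0.1204309800 = 0.4465438500
Correction |R − A(h/2)| = 1.204e-01; gap |A(h/2) − A(h)| = 1.204e-01.

0.446544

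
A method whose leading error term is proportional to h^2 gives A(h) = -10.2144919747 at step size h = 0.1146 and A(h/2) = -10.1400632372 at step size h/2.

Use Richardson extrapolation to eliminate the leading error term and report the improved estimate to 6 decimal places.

Leading term ∝ h^2; use weight 4 = 2^2.
Weighted: (-40.5602529488) − (-10.2144919747) = -30.3457609741
R = (-30.3457609741)/3 = -10.1152536580
Shift from A(h/2): +0.0248095792.

-10.115254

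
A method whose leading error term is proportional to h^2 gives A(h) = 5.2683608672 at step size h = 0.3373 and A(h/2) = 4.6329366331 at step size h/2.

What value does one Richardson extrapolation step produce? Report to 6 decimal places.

Order 2 gives 2^r = 4 and 2^r − 1 = 3.
Difference of the inputs: 4.6329366331 − 5.2683608672 = -0.6354242341
Correction (A(h/2) − A(h))/(4 − 1) = (-0.6354242341)/3 = -0.2118080780
R = A(h/2) + (A(h/2) − A(h))/3 = 4.6329366331 − 0.2118080780 = 4.4211285551

4.421129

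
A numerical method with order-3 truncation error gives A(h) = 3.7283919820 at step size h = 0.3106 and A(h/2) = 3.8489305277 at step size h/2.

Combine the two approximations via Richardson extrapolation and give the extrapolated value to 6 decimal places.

Order 3 gives 2^r = 8 and 2^r − 1 = 7.
A(h/2) − A(h) = 3.8489305277 − 3.7283919820 = 0.1205385457
Correction (A(h/2) − A(h))/(8 − 1) = 0.1205385457/7 = 0.0172197922
R = A(h/2) + (A(h/2) − A(h))/7 = 3.8489305277 + 0.0172197922 = 3.8661503199

3.866150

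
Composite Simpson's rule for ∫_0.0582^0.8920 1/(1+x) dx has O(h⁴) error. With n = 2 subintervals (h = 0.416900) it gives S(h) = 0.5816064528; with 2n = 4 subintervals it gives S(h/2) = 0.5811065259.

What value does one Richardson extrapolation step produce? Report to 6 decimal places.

0.581073

r = 4: numerator weight 16, denominator 15.
Top: 16(0.5811065259) − (0.5816064528) = 8.7160979616
Denominator 16 − 1 = 15.
8.7160979616 ÷ 15 = 0.5810731974
Gap between inputs: 4.999e-04; correction applied: −0.0000333285.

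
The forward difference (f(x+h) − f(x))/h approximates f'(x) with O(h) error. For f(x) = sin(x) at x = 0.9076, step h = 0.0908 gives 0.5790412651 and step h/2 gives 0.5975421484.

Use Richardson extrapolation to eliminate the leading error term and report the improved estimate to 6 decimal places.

0.616043

Leading term ∝ h^1; use weight 2 = 2^1.
2 × 0.5975421484 = 1.1950842968; subtract 0.5790412651 → 0.6160430317
Denominator 2 − 1 = 1.
0.6160430317 ÷ 1 = 0.6160430317
Correction |R − A(h/2)| = 1.850e-02; gap |A(h/2) − A(h)| = 1.850e-02.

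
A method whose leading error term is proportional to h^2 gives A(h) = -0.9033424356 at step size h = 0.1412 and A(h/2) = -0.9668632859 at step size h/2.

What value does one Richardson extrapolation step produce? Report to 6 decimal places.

-0.988037

Order 2 gives 2^r = 4 and 2^r − 1 = 3.
Difference of the inputs: -0.9668632859 − (-0.9033424356) = -0.0635208503
Correction (A(h/2) − A(h))/(4 − 1) = (-0.0635208503)/3 = -0.0211736168
R = -0.9668632859 − 0.0211736168 = -0.9880369027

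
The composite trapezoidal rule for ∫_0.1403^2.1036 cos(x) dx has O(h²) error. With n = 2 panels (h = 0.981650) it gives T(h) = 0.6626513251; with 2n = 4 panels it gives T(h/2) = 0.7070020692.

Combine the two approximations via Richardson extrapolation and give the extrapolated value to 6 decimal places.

0.721786

Order 2 gives 2^r = 4 and 2^r − 1 = 3.
4 × 0.7070020692 − 0.6626513251 = 2.1653569517
Divide by 2^2 − 1 = 3.
2.1653569517 ÷ 3 = 0.7217856506
Gap between inputs: 4.435e-02; correction applied: +0.0147835814.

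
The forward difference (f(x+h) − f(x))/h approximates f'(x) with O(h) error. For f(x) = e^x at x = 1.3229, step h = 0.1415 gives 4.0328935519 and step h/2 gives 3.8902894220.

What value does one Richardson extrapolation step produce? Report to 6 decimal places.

Leading term ∝ h^1; use weight 2 = 2^1.
2^1·A(h/2) = 7.7805788440; minus A(h) gives 3.7476852921.
Extrapolated: 3.7476852921 / 1 = 3.7476852921
Correction |R − A(h/2)| = 1.426e-01; gap |A(h/2) − A(h)| = 1.426e-01.

3.747685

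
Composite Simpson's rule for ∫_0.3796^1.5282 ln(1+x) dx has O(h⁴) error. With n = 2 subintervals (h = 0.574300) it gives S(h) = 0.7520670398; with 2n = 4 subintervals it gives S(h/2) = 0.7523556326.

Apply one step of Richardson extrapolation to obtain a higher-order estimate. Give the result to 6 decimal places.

0.752375

r = 4: numerator weight 16, denominator 15.
2^4 × A(h/2) = 12.0376901216; minus A(h) gives 11.2856230818.
Extrapolated: 11.2856230818 / 15 = 0.7523748721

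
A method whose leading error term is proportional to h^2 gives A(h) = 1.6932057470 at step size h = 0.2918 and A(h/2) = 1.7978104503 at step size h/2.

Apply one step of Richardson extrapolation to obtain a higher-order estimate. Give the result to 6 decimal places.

Method order is 2; weight 2^2 = 4.
Numerator 4×A(h/2) − A(h) = 4×1.7978104503 − 1.6932057470 = 5.4980360542
Denominator 4 − 1 = 3.
So the Richardson estimate is 1.8326786847.

1.832679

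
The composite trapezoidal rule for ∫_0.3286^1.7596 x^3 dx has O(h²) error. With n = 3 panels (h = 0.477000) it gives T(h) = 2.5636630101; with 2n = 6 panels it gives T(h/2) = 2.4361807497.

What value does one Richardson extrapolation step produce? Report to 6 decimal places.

2.393687

With r = 2 the leading error scales as h^2, so the weight is 2^2 = 4.
4·2.4361807497 − 2.5636630101 = 7.1810599887
Divide by 2^2 − 1 = 3.
Extrapolated: 7.1810599887 / 3 = 2.3936866629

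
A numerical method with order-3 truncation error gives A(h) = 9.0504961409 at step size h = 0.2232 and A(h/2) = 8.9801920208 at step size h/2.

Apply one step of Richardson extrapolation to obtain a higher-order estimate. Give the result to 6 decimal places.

8.970149

Method order is 3; weight 2^3 = 8.
8 × 8.9801920208 − 9.0504961409 = 62.7910400255
Extrapolated: 62.7910400255 / 7 = 8.9701485751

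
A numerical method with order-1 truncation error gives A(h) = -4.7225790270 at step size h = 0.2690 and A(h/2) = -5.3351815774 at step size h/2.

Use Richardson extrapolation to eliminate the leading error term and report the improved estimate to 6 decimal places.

-5.947784

Leading term ∝ h^1; use weight 2 = 2^1.
Weighted: (-10.6703631548) − (-4.7225790270) = -5.9477841278
Denominator 2 − 1 = 1.
So the Richardson estimate is -5.9477841278.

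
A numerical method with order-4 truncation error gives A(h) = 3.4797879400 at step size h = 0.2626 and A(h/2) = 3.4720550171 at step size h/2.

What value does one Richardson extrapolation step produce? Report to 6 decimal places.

3.471539

Leading term ∝ h^4; use weight 16 = 2^4.
2^4·A(h/2) = 55.5528802736; minus A(h) gives 52.0730923336.
Denominator 16 − 1 = 15.
Result: 3.4715394889
Gap between inputs: 7.733e-03; correction applied: −0.0005155282.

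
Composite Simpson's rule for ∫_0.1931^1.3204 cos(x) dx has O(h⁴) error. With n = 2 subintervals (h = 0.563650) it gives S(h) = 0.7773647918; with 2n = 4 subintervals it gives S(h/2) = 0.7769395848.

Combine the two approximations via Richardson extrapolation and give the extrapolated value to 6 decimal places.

With r = 4 the leading error scales as h^4, so the weight is 2^4 = 16.
A(h/2) − A(h) = 0.7769395848 − 0.7773647918 = -0.0004252070
Divide by 2^4 − 1 = 15: (-0.0004252070)/15 = -0.0000283471
R = 0.7769395848 − 0.0000283471 = 0.7769112377
Shift from A(h/2): −0.0000283471.

0.776911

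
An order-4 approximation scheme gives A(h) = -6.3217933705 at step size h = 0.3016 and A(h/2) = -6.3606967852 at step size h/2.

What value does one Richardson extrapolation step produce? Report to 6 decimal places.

Method order is 4; weight 2^4 = 16.
16×(-6.3606967852) − (-6.3217933705) = -95.4493551927
Extrapolated: (-95.4493551927) / 15 = -6.3632903462

-6.363290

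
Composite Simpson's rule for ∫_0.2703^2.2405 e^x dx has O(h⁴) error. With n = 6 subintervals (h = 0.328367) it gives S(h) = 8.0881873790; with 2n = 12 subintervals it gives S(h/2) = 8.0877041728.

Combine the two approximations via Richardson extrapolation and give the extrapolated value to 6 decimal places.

8.087672

With r = 4 the leading error scales as h^4, so the weight is 2^4 = 16.
16·8.0877041728 − 8.0881873790 = 121.3150793858
(16·8.0877041728 − 8.0881873790)/(16 − 1) = 8.0876719591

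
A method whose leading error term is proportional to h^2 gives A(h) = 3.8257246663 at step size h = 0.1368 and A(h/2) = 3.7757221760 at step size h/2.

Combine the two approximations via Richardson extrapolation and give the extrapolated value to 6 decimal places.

Order 2 gives 2^r = 4 and 2^r − 1 = 3.
4×3.7757221760 − 3.8257246663 = 11.2771640377
Denominator 4 − 1 = 3.
Extrapolated: 11.2771640377 / 3 = 3.7590546792

3.759055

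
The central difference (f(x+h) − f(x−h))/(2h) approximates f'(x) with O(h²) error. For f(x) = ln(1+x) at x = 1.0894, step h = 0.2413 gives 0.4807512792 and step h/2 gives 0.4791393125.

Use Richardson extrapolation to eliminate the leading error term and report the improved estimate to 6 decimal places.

r = 2, so 2^r = 4.
4·0.4791393125 − 0.4807512792 = 1.4358059708
Extrapolated: 1.4358059708 / 3 = 0.4786019903

0.478602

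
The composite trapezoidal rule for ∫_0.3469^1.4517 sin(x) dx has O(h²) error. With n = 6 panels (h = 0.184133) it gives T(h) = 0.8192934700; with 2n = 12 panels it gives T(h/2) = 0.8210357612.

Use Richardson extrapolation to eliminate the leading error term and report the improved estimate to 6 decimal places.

Leading term ∝ h^2; use weight 4 = 2^2.
Top: 4(0.8210357612) − (0.8192934700) = 2.4648495748
Denominator 4 − 1 = 3.
2.4648495748 ÷ 3 = 0.8216165249

0.821617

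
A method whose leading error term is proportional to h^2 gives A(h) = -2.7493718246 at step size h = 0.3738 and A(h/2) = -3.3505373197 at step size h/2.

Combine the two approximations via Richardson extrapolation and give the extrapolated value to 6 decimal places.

r = 2, so 2^r = 4.
4*(-3.3505373197) = -13.4021492788; (-13.4021492788) − (-2.7493718246) = -10.6527774542
Denominator 4 − 1 = 3.
R = (-10.6527774542)/3 = -3.5509258181
Correction |R − A(h/2)| = 2.004e-01; gap |A(h/2) − A(h)| = 6.012e-01.

-3.550926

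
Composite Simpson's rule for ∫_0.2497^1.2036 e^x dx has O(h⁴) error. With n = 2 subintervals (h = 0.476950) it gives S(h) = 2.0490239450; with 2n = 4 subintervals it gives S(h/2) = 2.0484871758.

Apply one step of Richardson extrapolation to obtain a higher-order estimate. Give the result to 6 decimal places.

2.048451

r = 4, so 2^r = 16.
16×2.0484871758 − 2.0490239450 = 30.7267708678
Denominator 16 − 1 = 15.
Result: 2.0484513912
Correction |R − A(h/2)| = 3.578e-05; gap |A(h/2) − A(h)| = 5.368e-04.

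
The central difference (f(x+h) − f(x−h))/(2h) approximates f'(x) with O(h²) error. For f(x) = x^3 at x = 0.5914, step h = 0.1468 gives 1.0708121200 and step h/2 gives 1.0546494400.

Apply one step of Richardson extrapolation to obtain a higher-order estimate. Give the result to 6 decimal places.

The method has order 2: 2^2 = 4.
2^2×A(h/2) = 4.2185977600; minus A(h) gives 3.1477856400.
Extrapolated: 3.1477856400 / 3 = 1.0492618800
Gap between inputs: 1.616e-02; correction applied: −0.0053875600.

1.049262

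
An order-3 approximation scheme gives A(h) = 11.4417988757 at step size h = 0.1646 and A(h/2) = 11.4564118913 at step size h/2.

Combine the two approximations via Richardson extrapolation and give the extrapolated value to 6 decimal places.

Method order is 3; weight 2^3 = 8.
8*11.4564118913 − 11.4417988757 = 80.2094962547
Denominator 8 − 1 = 7.
80.2094962547 ÷ 7 = 11.4584994650

11.458499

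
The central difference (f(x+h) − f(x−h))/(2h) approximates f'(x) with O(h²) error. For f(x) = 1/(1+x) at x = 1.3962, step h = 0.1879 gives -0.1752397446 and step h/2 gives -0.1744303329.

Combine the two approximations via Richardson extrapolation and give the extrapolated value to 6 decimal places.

Error is O(h^2); halving h shrinks it by 2^2 = 4.
Numerator 4*A(h/2) − A(h) = 4*(-0.1744303329) − (-0.1752397446) = -0.5224815870
Divide by 2^2 − 1 = 3.
(-0.5224815870) ÷ 3 = -0.1741605290

-0.174161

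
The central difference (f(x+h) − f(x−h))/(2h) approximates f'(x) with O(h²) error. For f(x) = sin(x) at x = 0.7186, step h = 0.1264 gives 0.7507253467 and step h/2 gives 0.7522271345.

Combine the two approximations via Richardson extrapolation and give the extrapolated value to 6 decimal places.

With r = 2 the leading error scales as h^2, so the weight is 2^2 = 4.
4 × 0.7522271345 − 0.7507253467 = 2.2581831913
Divide by 2^2 − 1 = 3.
Extrapolated: 2.2581831913 / 3 = 0.7527277304

0.752728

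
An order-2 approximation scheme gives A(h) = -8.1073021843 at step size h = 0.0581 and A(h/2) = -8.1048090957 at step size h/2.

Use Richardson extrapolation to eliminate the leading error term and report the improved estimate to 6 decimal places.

r = 2, so 2^r = 4.
Numerator 4*A(h/2) − A(h) = 4*(-8.1048090957) − (-8.1073021843) = -24.3119341985
Extrapolated: (-24.3119341985) / 3 = -8.1039780662
Shift from A(h/2): +0.0008310295.

-8.103978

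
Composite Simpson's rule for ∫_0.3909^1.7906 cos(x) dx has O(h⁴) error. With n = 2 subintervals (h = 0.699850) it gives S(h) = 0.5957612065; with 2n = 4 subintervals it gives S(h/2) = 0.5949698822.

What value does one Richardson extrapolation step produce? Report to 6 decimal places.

Order 4 gives 2^r = 16 and 2^r − 1 = 15.
16×0.5949698822 = 9.5195181152; subtract 0.5957612065 → 8.9237569087
(16×0.5949698822 − 0.5957612065)/(16 − 1) = 0.5949171272

0.594917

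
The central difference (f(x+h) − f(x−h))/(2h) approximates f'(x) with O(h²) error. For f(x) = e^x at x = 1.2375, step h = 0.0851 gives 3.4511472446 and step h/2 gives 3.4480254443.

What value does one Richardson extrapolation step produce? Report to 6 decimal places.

3.446985

With r = 2 the leading error scales as h^2, so the weight is 2^2 = 4.
Weighted: 13.7921017772 − 3.4511472446 = 10.3409545326
R = 10.3409545326/3 = 3.4469848442
Correction |R − A(h/2)| = 1.041e-03; gap |A(h/2) − A(h)| = 3.122e-03.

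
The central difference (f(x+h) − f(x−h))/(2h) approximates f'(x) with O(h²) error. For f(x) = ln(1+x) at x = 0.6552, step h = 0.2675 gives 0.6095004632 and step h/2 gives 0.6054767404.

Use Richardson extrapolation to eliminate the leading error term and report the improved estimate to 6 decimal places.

The method has order 2: 2^2 = 4.
Difference of the inputs: 0.6054767404 − 0.6095004632 = -0.0040237228
Correction (A(h/2) − A(h))/(4 − 1) = (-0.0040237228)/3 = -0.0013412409
R = 0.6054767404 − 0.0013412409 = 0.6041354995
Gap between inputs: 4.024e-03; correction applied: −0.0013412409.

0.604135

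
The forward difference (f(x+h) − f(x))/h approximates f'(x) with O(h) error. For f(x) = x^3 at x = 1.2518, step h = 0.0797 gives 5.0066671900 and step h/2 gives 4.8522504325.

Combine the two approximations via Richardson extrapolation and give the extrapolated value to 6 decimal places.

The method has order 1: 2^1 = 2.
2^1·A(h/2) = 9.7045008650; minus A(h) gives 4.6978336750.
Divide by 2^1 − 1 = 1.
Result: 4.6978336750

4.697834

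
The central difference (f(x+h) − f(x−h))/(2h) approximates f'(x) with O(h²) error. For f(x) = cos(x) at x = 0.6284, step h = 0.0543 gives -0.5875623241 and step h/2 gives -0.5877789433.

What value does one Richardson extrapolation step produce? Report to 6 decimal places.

r = 2, so 2^r = 4.
4×(-0.5877789433) = -2.3511157732; subtract (-0.5875623241) → -1.7635534491
Divide by 2^2 − 1 = 3.
So the Richardson estimate is -0.5878511497.
Shift from A(h/2): −0.0000722064.

-0.587851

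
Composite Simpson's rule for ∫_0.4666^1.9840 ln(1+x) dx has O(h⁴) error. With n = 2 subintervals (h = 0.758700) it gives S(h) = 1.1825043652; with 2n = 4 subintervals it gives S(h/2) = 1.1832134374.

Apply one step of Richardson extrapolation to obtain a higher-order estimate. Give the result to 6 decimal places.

Order 4 gives 2^r = 16 and 2^r − 1 = 15.
16·1.1832134374 = 18.9314149984; subtract 1.1825043652 → 17.7489106332
R = 17.7489106332/15 = 1.1832607089
Gap between inputs: 7.091e-04; correction applied: +0.0000472715.

1.183261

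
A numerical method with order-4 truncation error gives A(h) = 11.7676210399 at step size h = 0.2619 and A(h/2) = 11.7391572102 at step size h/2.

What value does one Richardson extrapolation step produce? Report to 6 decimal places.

Leading term ∝ h^4; use weight 16 = 2^4.
16×11.7391572102 − 11.7676210399 = 176.0588943233
Denominator 16 − 1 = 15.
(16×11.7391572102 − 11.7676210399)/(16 − 1) = 11.7372596216

11.737260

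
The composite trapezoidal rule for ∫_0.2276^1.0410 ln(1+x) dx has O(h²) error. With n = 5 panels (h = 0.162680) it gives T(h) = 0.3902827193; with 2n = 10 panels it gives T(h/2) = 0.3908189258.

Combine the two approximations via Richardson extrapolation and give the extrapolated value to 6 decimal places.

0.390998

Error is O(h^2); halving h shrinks it by 2^2 = 4.
4*0.3908189258 = 1.5632757032; subtract 0.3902827193 → 1.1729929839
Denominator 4 − 1 = 3.
R = 1.1729929839/3 = 0.3909976613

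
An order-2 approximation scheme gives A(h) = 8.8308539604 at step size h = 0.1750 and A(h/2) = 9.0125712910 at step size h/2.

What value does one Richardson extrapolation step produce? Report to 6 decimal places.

9.073144

r = 2: numerator weight 4, denominator 3.
4×9.0125712910 = 36.0502851640; subtract 8.8308539604 → 27.2194312036
27.2194312036 ÷ 3 = 9.0731437345
Correction |R − A(h/2)| = 6.057e-02; gap |A(h/2) − A(h)| = 1.817e-01.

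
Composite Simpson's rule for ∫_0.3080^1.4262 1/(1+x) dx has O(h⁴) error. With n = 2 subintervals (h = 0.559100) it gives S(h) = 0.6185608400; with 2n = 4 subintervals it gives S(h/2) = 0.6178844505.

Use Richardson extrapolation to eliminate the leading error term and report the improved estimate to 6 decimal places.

r = 4, so 2^r = 16.
Difference of the inputs: 0.6178844505 − 0.6185608400 = -0.0006763895
Divide by 2^4 − 1 = 15: (-0.0006763895)/15 = -0.0000450926
R = 0.6178844505 − 0.0000450926 = 0.6178393579
Shift from A(h/2): −0.0000450926.

0.617839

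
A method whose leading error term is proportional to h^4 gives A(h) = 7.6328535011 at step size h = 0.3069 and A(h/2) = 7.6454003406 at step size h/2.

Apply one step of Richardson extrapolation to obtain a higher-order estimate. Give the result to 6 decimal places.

7.646237

With r = 4 the leading error scales as h^4, so the weight is 2^4 = 16.
A(h/2) − A(h) = 7.6454003406 − 7.6328535011 = 0.0125468395
Divide by 2^4 − 1 = 15: 0.0125468395/15 = 0.0008364560
R = A(h/2) + (A(h/2) − A(h))/15 = 7.6454003406 + 0.0008364560 = 7.6462367966
Gap between inputs: 1.255e-02; correction applied: +0.0008364560.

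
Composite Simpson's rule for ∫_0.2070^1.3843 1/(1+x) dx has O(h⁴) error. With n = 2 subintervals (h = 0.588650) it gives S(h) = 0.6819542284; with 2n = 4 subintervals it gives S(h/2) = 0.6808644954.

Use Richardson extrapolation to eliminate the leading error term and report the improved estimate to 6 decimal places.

With r = 4 the leading error scales as h^4, so the weight is 2^4 = 16.
Weighted: 10.8938319264 − 0.6819542284 = 10.2118776980
Denominator 16 − 1 = 15.
(16 × 0.6808644954 − 0.6819542284)/(16 − 1) = 0.6807918465

0.680792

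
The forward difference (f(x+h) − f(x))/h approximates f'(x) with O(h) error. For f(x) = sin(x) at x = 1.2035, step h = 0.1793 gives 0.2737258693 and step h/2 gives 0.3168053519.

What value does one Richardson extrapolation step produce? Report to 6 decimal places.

0.359885

r = 1: numerator weight 2, denominator 1.
Top: 2(0.3168053519) − (0.2737258693) = 0.3598848345
Denominator 2 − 1 = 1.
0.3598848345 ÷ 1 = 0.3598848345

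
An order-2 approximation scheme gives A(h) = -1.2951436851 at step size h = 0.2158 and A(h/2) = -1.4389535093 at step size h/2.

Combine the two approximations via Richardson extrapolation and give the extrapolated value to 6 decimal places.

-1.486890

r = 2, so 2^r = 4.
4*(-1.4389535093) = -5.7558140372; subtract (-1.2951436851) → -4.4606703521
(-4.4606703521) ÷ 3 = -1.4868901174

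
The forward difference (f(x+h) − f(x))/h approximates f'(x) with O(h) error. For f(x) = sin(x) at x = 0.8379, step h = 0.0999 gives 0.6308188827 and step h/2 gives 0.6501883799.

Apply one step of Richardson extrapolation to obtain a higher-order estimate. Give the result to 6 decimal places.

r = 1: numerator weight 2, denominator 1.
2·0.6501883799 − 0.6308188827 = 0.6695578771
Divide by 2^1 − 1 = 1.
0.6695578771 ÷ 1 = 0.6695578771

0.669558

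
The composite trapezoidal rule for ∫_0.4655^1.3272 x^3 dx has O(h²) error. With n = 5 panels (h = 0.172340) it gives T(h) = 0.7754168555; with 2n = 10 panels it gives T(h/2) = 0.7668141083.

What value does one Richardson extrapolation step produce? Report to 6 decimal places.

Leading term ∝ h^2; use weight 4 = 2^2.
2^2 × A(h/2) = 3.0672564332; minus A(h) gives 2.2918395777.
Denominator 4 − 1 = 3.
Result: 0.7639465259
Gap between inputs: 8.603e-03; correction applied: −0.0028675824.

0.763947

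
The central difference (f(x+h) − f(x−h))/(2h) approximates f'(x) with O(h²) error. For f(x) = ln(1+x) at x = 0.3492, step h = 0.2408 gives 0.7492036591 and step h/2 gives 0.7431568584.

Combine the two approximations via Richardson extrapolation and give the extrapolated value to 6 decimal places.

0.741141

r = 2: numerator weight 4, denominator 3.
4·0.7431568584 = 2.9726274336; 2.9726274336 − 0.7492036591 = 2.2234237745
2.2234237745 ÷ 3 = 0.7411412582
Gap between inputs: 6.047e-03; correction applied: −0.0020156002.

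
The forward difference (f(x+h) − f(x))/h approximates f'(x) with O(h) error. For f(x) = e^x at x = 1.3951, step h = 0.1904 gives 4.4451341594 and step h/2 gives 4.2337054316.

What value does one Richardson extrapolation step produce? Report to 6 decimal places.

Method order is 1; weight 2^1 = 2.
2·4.2337054316 − 4.4451341594 = 4.0222767038
Divide by 2^1 − 1 = 1.
So the Richardson estimate is 4.0222767038.

4.022277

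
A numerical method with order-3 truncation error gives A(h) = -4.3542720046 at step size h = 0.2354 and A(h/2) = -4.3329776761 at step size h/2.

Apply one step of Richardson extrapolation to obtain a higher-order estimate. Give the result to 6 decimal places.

With r = 3 the leading error scales as h^3, so the weight is 2^3 = 8.
Weighted: (-34.6638214088) − (-4.3542720046) = -30.3095494042
R = (-30.3095494042)/7 = -4.3299356292

-4.329936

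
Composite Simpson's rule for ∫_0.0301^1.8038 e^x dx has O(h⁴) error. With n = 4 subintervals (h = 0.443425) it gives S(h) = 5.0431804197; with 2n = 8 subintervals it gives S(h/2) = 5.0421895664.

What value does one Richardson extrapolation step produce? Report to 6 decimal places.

5.042124

Method order is 4; weight 2^4 = 16.
Top: 16(5.0421895664) − (5.0431804197) = 75.6318526427
Denominator 16 − 1 = 15.
So the Richardson estimate is 5.0421235095.
Correction |R − A(h/2)| = 6.606e-05; gap |A(h/2) − A(h)| = 9.909e-04.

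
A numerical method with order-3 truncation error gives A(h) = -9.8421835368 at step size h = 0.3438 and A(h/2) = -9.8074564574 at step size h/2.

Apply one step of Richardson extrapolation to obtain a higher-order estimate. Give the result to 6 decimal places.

-9.802495

r = 3: numerator weight 8, denominator 7.
A(h/2) − A(h) = -9.8074564574 − (-9.8421835368) = 0.0347270794
Correction (A(h/2) − A(h))/(8 − 1) = 0.0347270794/7 = 0.0049610113
R = -9.8074564574 + 0.0049610113 = -9.8024954461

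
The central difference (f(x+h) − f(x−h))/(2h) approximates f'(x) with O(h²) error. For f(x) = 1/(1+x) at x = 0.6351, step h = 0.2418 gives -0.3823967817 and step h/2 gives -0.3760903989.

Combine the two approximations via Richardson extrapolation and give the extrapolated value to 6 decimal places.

r = 2: numerator weight 4, denominator 3.
Difference of the inputs: -0.3760903989 − (-0.3823967817) = 0.0063063828
Correction (A(h/2) − A(h))/(4 − 1) = 0.0063063828/3 = 0.0021021276
R = A(h/2) + (A(h/2) − A(h))/3 = -0.3760903989 + 0.0021021276 = -0.3739882713

-0.373988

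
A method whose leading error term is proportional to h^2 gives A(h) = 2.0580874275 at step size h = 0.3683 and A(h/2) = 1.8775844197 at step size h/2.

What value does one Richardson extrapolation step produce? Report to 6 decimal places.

1.817417

r = 2, so 2^r = 4.
4*1.8775844197 − 2.0580874275 = 5.4522502513
Divide by 2^2 − 1 = 3.
(4*1.8775844197 − 2.0580874275)/(4 − 1) = 1.8174167504
Shift from A(h/2): −0.0601676693.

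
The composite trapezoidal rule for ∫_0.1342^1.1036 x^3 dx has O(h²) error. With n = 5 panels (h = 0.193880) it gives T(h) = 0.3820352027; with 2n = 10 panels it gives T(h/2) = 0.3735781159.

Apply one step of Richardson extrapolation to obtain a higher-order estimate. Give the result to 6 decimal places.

Error is O(h^2); halving h shrinks it by 2^2 = 4.
4·0.3735781159 − 0.3820352027 = 1.1122772609
R = 1.1122772609/3 = 0.3707590870
Correction |R − A(h/2)| = 2.819e-03; gap |A(h/2) − A(h)| = 8.457e-03.

0.370759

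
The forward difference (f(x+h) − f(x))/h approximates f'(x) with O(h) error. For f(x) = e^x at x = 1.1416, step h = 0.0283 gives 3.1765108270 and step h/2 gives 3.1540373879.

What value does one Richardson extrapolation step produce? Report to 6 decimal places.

With r = 1 the leading error scales as h^1, so the weight is 2^1 = 2.
2×3.1540373879 = 6.3080747758; subtract 3.1765108270 → 3.1315639488
Divide by 2^1 − 1 = 1.
3.1315639488 ÷ 1 = 3.1315639488
Correction |R − A(h/2)| = 2.247e-02; gap |A(h/2) − A(h)| = 2.247e-02.

3.131564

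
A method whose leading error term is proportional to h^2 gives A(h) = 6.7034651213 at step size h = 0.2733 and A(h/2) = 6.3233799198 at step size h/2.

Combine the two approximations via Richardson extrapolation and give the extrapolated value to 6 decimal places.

6.196685

r = 2: numerator weight 4, denominator 3.
Numerator 4×A(h/2) − A(h) = 4×6.3233799198 − 6.7034651213 = 18.5900545579
Extrapolated: 18.5900545579 / 3 = 6.1966848526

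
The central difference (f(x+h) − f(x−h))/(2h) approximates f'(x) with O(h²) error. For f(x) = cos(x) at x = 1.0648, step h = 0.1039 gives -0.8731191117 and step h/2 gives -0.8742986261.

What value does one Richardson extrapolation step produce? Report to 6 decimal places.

Leading term ∝ h^2; use weight 4 = 2^2.
Numerator 4*A(h/2) − A(h) = 4*(-0.8742986261) − (-0.8731191117) = -2.6240753927
R = (-2.6240753927)/3 = -0.8746917976

-0.874692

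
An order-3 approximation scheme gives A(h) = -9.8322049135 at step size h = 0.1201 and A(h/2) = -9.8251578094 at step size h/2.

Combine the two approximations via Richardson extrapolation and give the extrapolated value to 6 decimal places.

-9.824151

Error is O(h^3); halving h shrinks it by 2^3 = 8.
8 × (-9.8251578094) = -78.6012624752; (-78.6012624752) − (-9.8322049135) = -68.7690575617
Extrapolated: (-68.7690575617) / 7 = -9.8241510802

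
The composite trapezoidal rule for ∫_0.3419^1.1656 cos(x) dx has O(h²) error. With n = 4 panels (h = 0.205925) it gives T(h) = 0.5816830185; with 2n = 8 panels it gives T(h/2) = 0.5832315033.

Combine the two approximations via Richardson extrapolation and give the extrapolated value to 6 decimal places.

0.583748

r = 2, so 2^r = 4.
Numerator 4 × A(h/2) − A(h) = 4 × 0.5832315033 − 0.5816830185 = 1.7512429947
Denominator 4 − 1 = 3.
1.7512429947 ÷ 3 = 0.5837476649
Correction |R − A(h/2)| = 5.162e-04; gap |A(h/2) − A(h)| = 1.548e-03.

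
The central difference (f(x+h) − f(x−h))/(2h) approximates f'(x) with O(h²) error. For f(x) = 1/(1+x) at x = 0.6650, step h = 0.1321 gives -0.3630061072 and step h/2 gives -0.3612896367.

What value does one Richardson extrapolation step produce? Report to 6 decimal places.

r = 2: numerator weight 4, denominator 3.
Difference of the inputs: -0.3612896367 − (-0.3630061072) = 0.0017164705
Correction (A(h/2) − A(h))/(4 − 1) = 0.0017164705/3 = 0.0005721568
R = -0.3612896367 + 0.0005721568 = -0.3607174799
Correction |R − A(h/2)| = 5.722e-04; gap |A(h/2) − A(h)| = 1.716e-03.

-0.360717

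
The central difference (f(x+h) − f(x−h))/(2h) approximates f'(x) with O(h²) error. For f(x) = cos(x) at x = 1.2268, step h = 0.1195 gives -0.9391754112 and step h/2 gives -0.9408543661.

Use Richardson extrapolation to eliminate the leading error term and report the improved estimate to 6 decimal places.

-0.941414

The method has order 2: 2^2 = 4.
4 × (-0.9408543661) = -3.7634174644; (-3.7634174644) − (-0.9391754112) = -2.8242420532
(4 × (-0.9408543661) − (-0.9391754112))/(4 − 1) = -0.9414140177
Correction |R − A(h/2)| = 5.597e-04; gap |A(h/2) − A(h)| = 1.679e-03.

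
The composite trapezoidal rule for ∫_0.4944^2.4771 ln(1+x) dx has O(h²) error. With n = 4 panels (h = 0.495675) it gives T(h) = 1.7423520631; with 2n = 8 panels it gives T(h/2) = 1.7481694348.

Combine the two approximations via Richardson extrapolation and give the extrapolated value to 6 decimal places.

Order 2 gives 2^r = 4 and 2^r − 1 = 3.
4·1.7481694348 − 1.7423520631 = 5.2503256761
5.2503256761 ÷ 3 = 1.7501085587
Shift from A(h/2): +0.0019391239.

1.750109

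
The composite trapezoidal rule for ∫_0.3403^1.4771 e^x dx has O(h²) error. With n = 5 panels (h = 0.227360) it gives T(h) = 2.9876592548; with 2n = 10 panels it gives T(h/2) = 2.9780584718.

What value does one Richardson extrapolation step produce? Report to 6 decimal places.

r = 2: numerator weight 4, denominator 3.
Weighted: 11.9122338872 − 2.9876592548 = 8.9245746324
Divide by 2^2 − 1 = 3.
R = 8.9245746324/3 = 2.9748582108

2.974858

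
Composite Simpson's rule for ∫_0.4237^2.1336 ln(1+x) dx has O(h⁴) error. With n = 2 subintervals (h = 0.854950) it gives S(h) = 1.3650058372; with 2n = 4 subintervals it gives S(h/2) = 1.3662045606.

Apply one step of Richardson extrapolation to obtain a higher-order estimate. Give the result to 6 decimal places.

1.366284

r = 4, so 2^r = 16.
2^4·A(h/2) = 21.8592729696; minus A(h) gives 20.4942671324.
R = 20.4942671324/15 = 1.3662844755
Gap between inputs: 1.199e-03; correction applied: +0.0000799149.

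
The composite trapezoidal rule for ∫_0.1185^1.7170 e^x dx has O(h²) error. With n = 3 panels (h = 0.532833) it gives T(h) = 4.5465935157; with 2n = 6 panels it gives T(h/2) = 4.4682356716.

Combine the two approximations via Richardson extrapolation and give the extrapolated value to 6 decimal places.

4.442116

r = 2, so 2^r = 4.
4·4.4682356716 = 17.8729426864; subtract 4.5465935157 → 13.3263491707
Denominator 4 − 1 = 3.
So the Richardson estimate is 4.4421163902.
Correction |R − A(h/2)| = 2.612e-02; gap |A(h/2) − A(h)| = 7.836e-02.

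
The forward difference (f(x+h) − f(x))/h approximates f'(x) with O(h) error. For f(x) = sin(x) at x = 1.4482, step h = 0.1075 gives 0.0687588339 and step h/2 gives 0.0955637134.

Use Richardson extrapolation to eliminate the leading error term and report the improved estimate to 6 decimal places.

Leading term ∝ h^1; use weight 2 = 2^1.
2×0.0955637134 = 0.1911274268; subtract 0.0687588339 → 0.1223685929
Divide by 2^1 − 1 = 1.
R = 0.1223685929/1 = 0.1223685929

0.122369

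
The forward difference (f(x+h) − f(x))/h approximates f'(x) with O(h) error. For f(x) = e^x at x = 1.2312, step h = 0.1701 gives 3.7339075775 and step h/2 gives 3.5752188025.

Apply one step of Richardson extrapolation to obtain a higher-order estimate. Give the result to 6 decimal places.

r = 1: numerator weight 2, denominator 1.
2^1*A(h/2) = 7.1504376050; minus A(h) gives 3.4165300275.
(2*3.5752188025 − 3.7339075775)/(2 − 1) = 3.4165300275
Correction |R − A(h/2)| = 1.587e-01; gap |A(h/2) − A(h)| = 1.587e-01.

3.416530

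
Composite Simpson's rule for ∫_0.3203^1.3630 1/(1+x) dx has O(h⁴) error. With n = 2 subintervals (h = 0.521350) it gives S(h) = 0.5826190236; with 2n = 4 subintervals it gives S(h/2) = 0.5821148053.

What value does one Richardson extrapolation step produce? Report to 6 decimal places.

0.582081

r = 4, so 2^r = 16.
Difference of the inputs: 0.5821148053 − 0.5826190236 = -0.0005042183
Divide by 2^4 − 1 = 15: (-0.0005042183)/15 = -0.0000336146
R = 0.5821148053 − 0.0000336146 = 0.5820811907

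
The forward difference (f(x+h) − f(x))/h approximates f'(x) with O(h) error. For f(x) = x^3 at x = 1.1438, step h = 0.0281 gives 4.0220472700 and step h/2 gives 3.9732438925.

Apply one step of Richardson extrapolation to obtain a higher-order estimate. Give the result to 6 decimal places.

3.924441

Method order is 1; weight 2^1 = 2.
2×3.9732438925 − 4.0220472700 = 3.9244405150
(2×3.9732438925 − 4.0220472700)/(2 − 1) = 3.9244405150
Correction |R − A(h/2)| = 4.880e-02; gap |A(h/2) − A(h)| = 4.880e-02.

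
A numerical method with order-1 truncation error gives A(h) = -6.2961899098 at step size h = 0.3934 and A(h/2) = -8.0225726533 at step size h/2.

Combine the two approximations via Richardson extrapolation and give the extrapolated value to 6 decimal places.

Error is O(h^1); halving h shrinks it by 2^1 = 2.
2·(-8.0225726533) − (-6.2961899098) = -9.7489553968
Divide by 2^1 − 1 = 1.
Result: -9.7489553968

-9.748955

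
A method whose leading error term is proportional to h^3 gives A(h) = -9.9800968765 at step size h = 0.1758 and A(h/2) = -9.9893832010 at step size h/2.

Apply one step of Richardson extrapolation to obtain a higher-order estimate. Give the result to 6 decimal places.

Order 3 gives 2^r = 8 and 2^r − 1 = 7.
8×(-9.9893832010) − (-9.9800968765) = -69.9349687315
Denominator 8 − 1 = 7.
(-69.9349687315) ÷ 7 = -9.9907098188

-9.990710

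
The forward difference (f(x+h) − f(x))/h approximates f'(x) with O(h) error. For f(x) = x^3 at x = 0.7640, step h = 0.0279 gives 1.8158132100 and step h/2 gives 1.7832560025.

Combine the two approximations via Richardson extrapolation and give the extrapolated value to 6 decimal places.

1.750699

Error is O(h^1); halving h shrinks it by 2^1 = 2.
Top: 2(1.7832560025) − (1.8158132100) = 1.7506987950
Divide by 2^1 − 1 = 1.
1.7506987950 ÷ 1 = 1.7506987950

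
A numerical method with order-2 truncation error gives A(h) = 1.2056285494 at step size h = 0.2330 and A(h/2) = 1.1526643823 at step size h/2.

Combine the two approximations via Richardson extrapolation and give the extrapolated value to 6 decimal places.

1.135010

Error is O(h^2); halving h shrinks it by 2^2 = 4.
Difference of the inputs: 1.1526643823 − 1.2056285494 = -0.0529641671
Divide by 2^2 − 1 = 3: (-0.0529641671)/3 = -0.0176547224
R = 1.1526643823 − 0.0176547224 = 1.1350096599
Correction |R − A(h/2)| = 1.765e-02; gap |A(h/2) − A(h)| = 5.296e-02.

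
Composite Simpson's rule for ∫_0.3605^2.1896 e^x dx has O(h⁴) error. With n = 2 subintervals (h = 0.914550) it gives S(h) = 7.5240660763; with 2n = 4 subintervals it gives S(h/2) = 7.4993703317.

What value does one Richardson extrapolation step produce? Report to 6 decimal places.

r = 4: numerator weight 16, denominator 15.
Numerator 16 × A(h/2) − A(h) = 16 × 7.4993703317 − 7.5240660763 = 112.4658592309
Divide by 2^4 − 1 = 15.
So the Richardson estimate is 7.4977239487.
Shift from A(h/2): −0.0016463830.

7.497724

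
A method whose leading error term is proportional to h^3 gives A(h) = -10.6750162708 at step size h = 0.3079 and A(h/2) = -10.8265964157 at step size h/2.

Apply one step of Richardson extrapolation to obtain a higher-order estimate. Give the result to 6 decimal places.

r = 3, so 2^r = 8.
Numerator 8 × A(h/2) − A(h) = 8 × (-10.8265964157) − (-10.6750162708) = -75.9377550548
(8 × (-10.8265964157) − (-10.6750162708))/(8 − 1) = -10.8482507221
Shift from A(h/2): −0.0216543064.

-10.848251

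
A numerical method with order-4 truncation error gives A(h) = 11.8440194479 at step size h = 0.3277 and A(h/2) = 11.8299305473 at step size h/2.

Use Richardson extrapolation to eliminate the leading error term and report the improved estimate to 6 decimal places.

11.828991

With r = 4 the leading error scales as h^4, so the weight is 2^4 = 16.
Top: 16(11.8299305473) − (11.8440194479) = 177.4348693089
R = 177.4348693089/15 = 11.8289912873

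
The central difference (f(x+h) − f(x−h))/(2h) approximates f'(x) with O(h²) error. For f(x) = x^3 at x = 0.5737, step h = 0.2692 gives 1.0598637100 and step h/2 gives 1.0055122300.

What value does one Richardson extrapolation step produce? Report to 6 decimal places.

r = 2, so 2^r = 4.
Top: 4(1.0055122300) − (1.0598637100) = 2.9621852100
Divide by 2^2 − 1 = 3.
Result: 0.9873950700
Gap between inputs: 5.435e-02; correction applied: −0.0181171600.

0.987395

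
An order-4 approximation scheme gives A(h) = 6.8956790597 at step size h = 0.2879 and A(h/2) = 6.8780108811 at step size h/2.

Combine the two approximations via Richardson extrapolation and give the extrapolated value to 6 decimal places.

The method has order 4: 2^4 = 16.
Top: 16(6.8780108811) − (6.8956790597) = 103.1524950379
Divide by 2^4 − 1 = 15.
103.1524950379 ÷ 15 = 6.8768330025

6.876833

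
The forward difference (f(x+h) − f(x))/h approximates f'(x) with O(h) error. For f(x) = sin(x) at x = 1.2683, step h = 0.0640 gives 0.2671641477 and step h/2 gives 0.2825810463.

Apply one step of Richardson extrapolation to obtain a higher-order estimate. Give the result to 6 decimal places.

Method order is 1; weight 2^1 = 2.
2*0.2825810463 = 0.5651620926; subtract 0.2671641477 → 0.2979979449
Denominator 2 − 1 = 1.
Extrapolated: 0.2979979449 / 1 = 0.2979979449
Gap between inputs: 1.542e-02; correction applied: +0.0154168986.

0.297998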